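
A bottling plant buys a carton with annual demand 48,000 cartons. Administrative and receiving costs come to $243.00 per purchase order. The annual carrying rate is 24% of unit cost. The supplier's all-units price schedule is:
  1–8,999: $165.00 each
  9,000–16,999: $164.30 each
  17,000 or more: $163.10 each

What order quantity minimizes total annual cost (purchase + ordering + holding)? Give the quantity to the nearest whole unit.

Holding cost per unit per year at price C is H = 0.24·C.
Candidates are each tier's EOQ (if it falls in that tier) and each price-break quantity.
EOQ at $165.00 = 767.5 (feasible in tier 1): TC = 48,000×$165.00 + (48,000/767.5)×243 + (767.5/2)×0.24×$165.00 = $7,950,393.89.
EOQ at $164.30 = 769.2 < 9000, so use break Q=9000: TC = 48,000×$164.30 + (48,000/9000.0)×243 + (9000.0/2)×0.24×$164.30 = $8,065,140.00.
EOQ at $163.10 = 772.0 < 17000, so use break Q=17000: TC = 48,000×$163.10 + (48,000/17000.0)×243 + (17000.0/2)×0.24×$163.10 = $8,162,210.12.
Lowest total cost is $7,950,393.89 at Q = 767.5.

Q* ≈ 768 cartons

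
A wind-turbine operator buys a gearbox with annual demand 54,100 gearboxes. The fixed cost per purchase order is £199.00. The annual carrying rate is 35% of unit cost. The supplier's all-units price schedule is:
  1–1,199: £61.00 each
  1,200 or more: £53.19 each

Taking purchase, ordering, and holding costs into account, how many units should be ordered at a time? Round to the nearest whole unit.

Holding cost per unit per year at price C is H = 0.35·C.
Candidates are each tier's EOQ (if it falls in that tier) and each price-break quantity.
EOQ at £61.00 = 1004.2 (feasible in tier 1): TC = 54,100×£61.00 + (54,100/1004.2)×199 + (1004.2/2)×0.35×£61.00 = £3,321,540.71.
EOQ at £53.19 = 1075.5 < 1200, so use break Q=1200: TC = 54,100×£53.19 + (54,100/1200.0)×199 + (1200.0/2)×0.35×£53.19 = £2,897,720.48.
Lowest total cost is £2,897,720.48 at Q = 1200.0.

Q* ≈ 1,200 gearboxes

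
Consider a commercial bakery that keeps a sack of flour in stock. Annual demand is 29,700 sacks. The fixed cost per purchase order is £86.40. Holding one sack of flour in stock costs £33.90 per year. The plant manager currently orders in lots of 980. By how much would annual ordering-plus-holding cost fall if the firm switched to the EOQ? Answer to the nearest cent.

Extra cost ≈ £6,039.29 per year

EOQ = √(2DS/H) = √(2 × 29,700 × 86.4 / 33.9) ≈ 389.09.
Cost at Q* = (D/Q*)S + (Q*/2)H = √(2DSH) ≈ £13,190.16.
Cost at Q = 980: (29,700/980)×86.4 + (980/2)×33.9 = £2,618.45 + £16,611.00 = £19,229.45.
Excess = £19,229.45 − £13,190.16 = £6,039.29.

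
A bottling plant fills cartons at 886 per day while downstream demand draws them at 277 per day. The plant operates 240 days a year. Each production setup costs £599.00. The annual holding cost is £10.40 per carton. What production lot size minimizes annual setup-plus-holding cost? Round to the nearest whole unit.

Annual demand D = 277 × 240 = 66,480.
Production build-up factor (1 − d/p) = 1 − 277/886 = 0.6874.
Q* = √(2DS / (H(1 − d/p))) = √(2 × 66,480 × 599 / (10.4 × 0.6874)).
= √(79,643,040 / 7.1485) ≈ 3337.840.

Q* ≈ 3,338 cartons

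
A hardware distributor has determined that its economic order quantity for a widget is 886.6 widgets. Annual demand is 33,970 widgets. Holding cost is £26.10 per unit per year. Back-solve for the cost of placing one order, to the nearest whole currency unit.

S ≈ £302

Invert the EOQ relation Q*² = 2DS/H.
From Q* = √(2DS/H): S = Q*²H / (2D) = 886.6² × 26.1 / (2 × 33,970) = 301.9746.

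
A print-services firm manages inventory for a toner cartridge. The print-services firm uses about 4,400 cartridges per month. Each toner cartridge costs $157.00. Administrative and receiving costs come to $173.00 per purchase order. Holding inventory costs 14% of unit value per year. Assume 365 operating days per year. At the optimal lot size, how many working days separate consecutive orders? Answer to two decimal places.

T ≈ 6.30 days

Annual demand D = 4,400 × 12 = 52,800.
Holding cost H = 0.14 × $157.00 = $21.9800 per unit per year.
The optimal lot size = √(2DS/H) = √(2 × 52,800 × 173 / 21.98) ≈ 911.68.
Cycle time = Q*/D × 365 = 911.68 / 52,800 × 365 ≈ 6.302 days.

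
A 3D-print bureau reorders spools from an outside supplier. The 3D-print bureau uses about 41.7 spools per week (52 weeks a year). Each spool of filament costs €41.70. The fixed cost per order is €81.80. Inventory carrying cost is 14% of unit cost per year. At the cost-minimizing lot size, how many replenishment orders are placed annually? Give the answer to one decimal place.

Annual demand D = 41.7 × 52 = 2,168.4.
Holding cost H = 0.14 × €41.70 = €5.8380 per unit per year.
The optimal lot size = √(2DS/H) = √(2 × 2,168.4 × 81.8 / 5.838) ≈ 246.51.
Orders per year = D / Q* = 2,168.4 / 246.51 ≈ 8.797.

N ≈ 8.8 orders per year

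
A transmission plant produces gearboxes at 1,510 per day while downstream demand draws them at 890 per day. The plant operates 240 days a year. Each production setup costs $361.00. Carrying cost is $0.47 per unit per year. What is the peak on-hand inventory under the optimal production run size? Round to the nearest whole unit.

Annual demand D = 890 × 240 = 213,600.
Production build-up factor (1 − d/p) = 1 − 890/1,510 = 0.4106.
Q* = √(2DS / (H(1 − d/p))) = √(2 × 213,600 × 361 / (0.47 × 0.4106)).
= √(154,219,200 / 0.193) ≈ 28269.161.
Maximum inventory = Q*(1 − d/p) = 28269.161 × 0.4106 ≈ 11607.205.

I_max ≈ 11,607 gearboxes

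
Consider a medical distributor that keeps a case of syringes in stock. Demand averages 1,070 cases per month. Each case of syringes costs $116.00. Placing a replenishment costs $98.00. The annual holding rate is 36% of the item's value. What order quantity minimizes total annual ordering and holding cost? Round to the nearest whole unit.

Q* ≈ 245 cases

Annual demand D = 1,070 × 12 = 12,840.
Holding cost H = 0.36 × $116.00 = $41.7600 per unit per year.
EOQ = √(2DS / H) = √(2 × 12,840 × 98 / 41.76).
= √(2,516,640 / 41.76) = √60,264.3678 ≈ 245.488.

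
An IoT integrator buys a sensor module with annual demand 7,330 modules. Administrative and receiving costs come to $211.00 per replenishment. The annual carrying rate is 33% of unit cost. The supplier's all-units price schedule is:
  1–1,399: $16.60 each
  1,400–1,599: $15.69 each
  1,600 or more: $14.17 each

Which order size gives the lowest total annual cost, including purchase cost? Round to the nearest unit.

Holding cost per unit per year at price C is H = 0.33·C.
Evaluate total cost at each tier's feasible EOQ or, if the EOQ is below the tier, at the tier's minimum quantity.
EOQ at $16.60 = 751.4 (feasible in tier 1): TC = 7,330×$16.60 + (7,330/751.4)×211 + (751.4/2)×0.33×$16.60 = $125,794.42.
EOQ at $15.69 = 772.9 < 1400, so use break Q=1400: TC = 7,330×$15.69 + (7,330/1400.0)×211 + (1400.0/2)×0.33×$15.69 = $119,736.83.
EOQ at $14.17 = 813.3 < 1600, so use break Q=1600: TC = 7,330×$14.17 + (7,330/1600.0)×211 + (1600.0/2)×0.33×$14.17 = $108,573.62.
Lowest total cost is $108,573.62 at Q = 1600.0.

Q* ≈ 1,600 modules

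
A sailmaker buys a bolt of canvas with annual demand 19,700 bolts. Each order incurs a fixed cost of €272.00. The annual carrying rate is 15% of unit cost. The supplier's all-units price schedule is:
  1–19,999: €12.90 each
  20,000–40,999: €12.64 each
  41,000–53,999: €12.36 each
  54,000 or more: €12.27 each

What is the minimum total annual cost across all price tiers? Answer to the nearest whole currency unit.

Holding cost per unit per year at price C is H = 0.15·C.
Candidates are each tier's EOQ (if it falls in that tier) and each price-break quantity.
EOQ at €12.90 = 2353.4 (feasible in tier 1): TC = 19,700×€12.90 + (19,700/2353.4)×272 + (2353.4/2)×0.15×€12.90 = €258,683.79.
EOQ at €12.64 = 2377.5 < 20000, so use break Q=20000: TC = 19,700×€12.64 + (19,700/20000.0)×272 + (20000.0/2)×0.15×€12.64 = €268,235.92.
EOQ at €12.36 = 2404.2 < 41000, so use break Q=41000: TC = 19,700×€12.36 + (19,700/41000.0)×272 + (41000.0/2)×0.15×€12.36 = €281,629.69.
EOQ at €12.27 = 2413.0 < 54000, so use break Q=54000: TC = 19,700×€12.27 + (19,700/54000.0)×272 + (54000.0/2)×0.15×€12.27 = €291,511.73.
Lowest total cost among the candidates is at Q = 2353.4.

TC* ≈ €258,684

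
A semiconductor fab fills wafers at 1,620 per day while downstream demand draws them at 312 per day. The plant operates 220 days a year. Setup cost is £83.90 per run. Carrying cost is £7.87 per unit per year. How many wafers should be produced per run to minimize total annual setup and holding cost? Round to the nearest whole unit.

Annual demand D = 312 × 220 = 68,640.
Production build-up factor (1 − d/p) = 1 − 312/1,620 = 0.8074.
Q* = √(2DS / (H(1 − d/p))) = √(2 × 68,640 × 83.9 / (7.87 × 0.8074)).
= √(11,517,792 / 6.3543) ≈ 1346.328.

Q* ≈ 1,346 wafers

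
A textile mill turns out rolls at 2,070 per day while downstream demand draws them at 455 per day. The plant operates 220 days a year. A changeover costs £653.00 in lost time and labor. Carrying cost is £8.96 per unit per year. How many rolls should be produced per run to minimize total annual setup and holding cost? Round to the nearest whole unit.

Q* ≈ 4,324 rolls

Annual demand D = 455 × 220 = 100,100.
Production build-up factor (1 − d/p) = 1 − 455/2,070 = 0.7802.
Q* = √(2DS / (H(1 − d/p))) = √(2 × 100,100 × 653 / (8.96 × 0.7802)).
= √(130,730,600 / 6.9905) ≈ 4324.476.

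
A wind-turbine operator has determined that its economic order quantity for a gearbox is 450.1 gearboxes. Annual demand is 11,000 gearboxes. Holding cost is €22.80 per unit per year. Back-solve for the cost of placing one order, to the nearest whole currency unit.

S ≈ €210

Squaring Q* = √(2DS/H) gives Q*² = 2DS/H.
From Q* = √(2DS/H): S = Q*²H / (2D) = 450.1² × 22.8 / (2 × 11,000) = 209.9569.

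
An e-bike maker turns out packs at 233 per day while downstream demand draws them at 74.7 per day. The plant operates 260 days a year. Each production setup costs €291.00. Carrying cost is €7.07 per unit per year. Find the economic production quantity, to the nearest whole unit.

Q* ≈ 1,534 packs

Annual demand D = 74.7 × 260 = 19,422.
Production build-up factor (1 − d/p) = 1 − 74.7/233 = 0.6794.
Q* = √(2DS / (H(1 − d/p))) = √(2 × 19,422 × 291 / (7.07 × 0.6794)).
= √(11,303,604 / 4.8034) ≈ 1534.039.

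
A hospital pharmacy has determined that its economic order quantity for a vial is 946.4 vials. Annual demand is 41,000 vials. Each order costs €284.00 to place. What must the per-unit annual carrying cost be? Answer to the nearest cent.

Squaring Q* = √(2DS/H) gives Q*² = 2DS/H.
From Q* = √(2DS/H): H = 2DS / Q*² = 2 × 41,000 × 284 / 946.4² = 26.0006.

H ≈ €26.00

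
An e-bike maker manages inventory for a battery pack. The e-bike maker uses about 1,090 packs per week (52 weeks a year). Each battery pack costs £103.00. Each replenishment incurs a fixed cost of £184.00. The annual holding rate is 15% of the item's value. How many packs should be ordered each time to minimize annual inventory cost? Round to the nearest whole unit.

Annual demand D = 1,090 × 52 = 56,680.
Holding cost H = 0.15 × £103.00 = £15.4500 per unit per year.
EOQ = √(2DS / H) = √(2 × 56,680 × 184 / 15.45).
= √(20,858,240 / 15.45) = √1,350,047.8964 ≈ 1161.916.

Q* ≈ 1,162 packs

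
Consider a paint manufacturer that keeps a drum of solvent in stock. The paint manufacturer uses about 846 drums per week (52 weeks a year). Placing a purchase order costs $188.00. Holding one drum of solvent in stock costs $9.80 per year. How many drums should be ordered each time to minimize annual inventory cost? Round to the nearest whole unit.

Q* ≈ 1,299 drums

Annual demand D = 846 × 52 = 43,992.
EOQ = √(2DS / H) = √(2 × 43,992 × 188 / 9.8).
= √(16,540,992 / 9.8) = √1,687,856.3265 ≈ 1299.175.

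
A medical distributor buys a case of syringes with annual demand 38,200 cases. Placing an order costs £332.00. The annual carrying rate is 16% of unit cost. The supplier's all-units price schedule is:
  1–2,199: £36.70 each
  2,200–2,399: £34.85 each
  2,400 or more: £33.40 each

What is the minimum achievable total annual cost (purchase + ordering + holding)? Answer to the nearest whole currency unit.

Holding cost per unit per year at price C is H = 0.16·C.
Candidates are each tier's EOQ (if it falls in that tier) and each price-break quantity.
EOQ at £36.70 = 2078.4 (feasible in tier 1): TC = 38,200×£36.70 + (38,200/2078.4)×332 + (2078.4/2)×0.16×£36.70 = £1,414,144.18.
EOQ at £34.85 = 2132.8 < 2200, so use break Q=2200: TC = 38,200×£34.85 + (38,200/2200.0)×332 + (2200.0/2)×0.16×£34.85 = £1,343,168.33.
EOQ at £33.40 = 2178.6 < 2400, so use break Q=2400: TC = 38,200×£33.40 + (38,200/2400.0)×332 + (2400.0/2)×0.16×£33.40 = £1,287,577.13.
Lowest total cost among the candidates is at Q = 2400.0.

TC* ≈ £1,287,577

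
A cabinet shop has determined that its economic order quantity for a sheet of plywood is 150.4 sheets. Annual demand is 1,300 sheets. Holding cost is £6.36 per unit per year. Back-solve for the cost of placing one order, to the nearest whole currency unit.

S ≈ £55

Invert the EOQ relation Q*² = 2DS/H.
From Q* = √(2DS/H): S = Q*²H / (2D) = 150.4² × 6.36 / (2 × 1,300) = 55.3324.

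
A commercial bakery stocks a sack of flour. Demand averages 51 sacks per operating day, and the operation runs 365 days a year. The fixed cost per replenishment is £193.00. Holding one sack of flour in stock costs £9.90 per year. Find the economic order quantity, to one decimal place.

Annual demand D = 51 × 365 = 18,615.
EOQ = √(2DS / H) = √(2 × 18,615 × 193 / 9.9).
= √(7,185,390 / 9.9) = √725,796.9697 ≈ 851.937.

Q* ≈ 851.9 sacks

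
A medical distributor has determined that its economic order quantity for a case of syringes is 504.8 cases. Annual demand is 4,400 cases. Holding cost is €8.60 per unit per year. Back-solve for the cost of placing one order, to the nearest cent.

S ≈ €249.03

The basic EOQ model gives Q* = √(2DS/H); rearrange for the unknown.
From Q* = √(2DS/H): S = Q*²H / (2D) = 504.8² × 8.6 / (2 × 4,400) = 249.0316.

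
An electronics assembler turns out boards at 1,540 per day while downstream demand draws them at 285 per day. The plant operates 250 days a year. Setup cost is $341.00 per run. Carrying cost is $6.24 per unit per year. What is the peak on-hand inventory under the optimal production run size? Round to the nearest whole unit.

I_max ≈ 2,519 boards

Annual demand D = 285 × 250 = 71,250.
Production build-up factor (1 − d/p) = 1 − 285/1,540 = 0.8149.
Q* = √(2DS / (H(1 − d/p))) = √(2 × 71,250 × 341 / (6.24 × 0.8149)).
= √(48,592,500 / 5.0852) ≈ 3091.226.
Maximum inventory = Q*(1 − d/p) = 3091.226 × 0.8149 ≈ 2519.149.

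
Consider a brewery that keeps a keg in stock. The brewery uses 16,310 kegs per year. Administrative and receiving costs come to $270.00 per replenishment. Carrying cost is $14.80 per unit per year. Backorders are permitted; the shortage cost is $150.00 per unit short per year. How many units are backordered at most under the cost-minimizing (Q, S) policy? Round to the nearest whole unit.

S* ≈ 73 kegs

With planned backorders, Q* = √(2DS/H) · √((H+B)/B).
√(2DS/H) = √(2 × 16,310 × 270 / 14.8) = 771.424.
√((H+B)/B) = √((14.8+150)/150) = 1.0482.
Q* ≈ 808.586.
S* = Q* · H/(H+B) = 808.586 × 14.8/164.8 ≈ 72.616.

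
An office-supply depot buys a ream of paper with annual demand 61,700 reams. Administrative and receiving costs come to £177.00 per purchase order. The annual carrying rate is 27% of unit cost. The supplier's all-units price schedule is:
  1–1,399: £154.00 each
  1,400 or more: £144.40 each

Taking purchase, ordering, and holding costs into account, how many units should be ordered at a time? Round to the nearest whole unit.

Holding cost per unit per year at price C is H = 0.27·C.
Candidates are each tier's EOQ (if it falls in that tier) and each price-break quantity.
EOQ at £154.00 = 724.8 (feasible in tier 1): TC = 61,700×£154.00 + (61,700/724.8)×177 + (724.8/2)×0.27×£154.00 = £9,531,936.06.
EOQ at £144.40 = 748.5 < 1400, so use break Q=1400: TC = 61,700×£144.40 + (61,700/1400.0)×177 + (1400.0/2)×0.27×£144.40 = £8,944,572.24.
Lowest total cost is £8,944,572.24 at Q = 1400.0.

Q* ≈ 1,400 reams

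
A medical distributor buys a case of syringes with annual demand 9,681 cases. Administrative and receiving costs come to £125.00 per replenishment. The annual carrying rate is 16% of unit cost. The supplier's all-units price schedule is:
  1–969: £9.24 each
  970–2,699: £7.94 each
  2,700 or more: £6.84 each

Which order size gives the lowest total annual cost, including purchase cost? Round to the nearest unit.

Holding cost per unit per year at price C is H = 0.16·C.
For each price level, check whether its EOQ is feasible; otherwise the best quantity at that price is the breakpoint.
Tier 1 (£9.24): EOQ = 1279.5 exceeds tier's upper bound 969, so this tier is dominated.
EOQ at £7.94 = 1380.3 (feasible in tier 2): TC = 9,681×£7.94 + (9,681/1380.3)×125 + (1380.3/2)×0.16×£7.94 = £78,620.62.
EOQ at £6.84 = 1487.1 < 2700, so use break Q=2700: TC = 9,681×£6.84 + (9,681/2700.0)×125 + (2700.0/2)×0.16×£6.84 = £68,143.67.
Lowest total cost is £68,143.67 at Q = 2700.0.

Q* ≈ 2,700 cases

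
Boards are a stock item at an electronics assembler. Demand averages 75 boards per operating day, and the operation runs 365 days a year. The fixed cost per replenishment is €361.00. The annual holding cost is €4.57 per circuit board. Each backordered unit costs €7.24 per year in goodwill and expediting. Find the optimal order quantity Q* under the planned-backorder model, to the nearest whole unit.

Annual demand D = 75 × 365 = 27,375.
With planned backorders, Q* = √(2DS/H) · √((H+B)/B).
√(2DS/H) = √(2 × 27,375 × 361 / 4.57) = 2079.637.
√((H+B)/B) = √((4.57+7.24)/7.24) = 1.2772.
Q* ≈ 2656.093.

Q* ≈ 2,656 boards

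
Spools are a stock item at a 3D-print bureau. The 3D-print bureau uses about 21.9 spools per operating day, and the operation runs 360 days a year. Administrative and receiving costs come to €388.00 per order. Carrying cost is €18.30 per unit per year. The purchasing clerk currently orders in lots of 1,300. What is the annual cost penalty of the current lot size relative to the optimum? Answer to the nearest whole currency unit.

Extra cost ≈ €3,667 per year

Annual demand D = 21.9 × 360 = 7,884.
EOQ = √(2DS/H) = √(2 × 7,884 × 388 / 18.3) ≈ 578.20.
Cost at Q* = (D/Q*)S + (Q*/2)H = √(2DSH) ≈ €10,581.07.
Cost at Q = 1,300: (7,884/1,300)×388 + (1,300/2)×18.3 = €2,353.07 + €11,895.00 = €14,248.07.
Excess = €14,248.07 − €10,581.07 = €3,667.00.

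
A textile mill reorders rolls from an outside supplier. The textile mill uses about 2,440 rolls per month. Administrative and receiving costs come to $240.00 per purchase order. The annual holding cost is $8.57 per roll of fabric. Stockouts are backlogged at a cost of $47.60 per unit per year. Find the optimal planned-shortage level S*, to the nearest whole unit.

S* ≈ 212 rolls

Annual demand D = 2,440 × 12 = 29,280.
With planned backorders, Q* = √(2DS/H) · √((H+B)/B).
√(2DS/H) = √(2 × 29,280 × 240 / 8.57) = 1280.607.
√((H+B)/B) = √((8.57+47.6)/47.6) = 1.0863.
Q* ≈ 1391.120.
S* = Q* · H/(H+B) = 1391.120 × 8.57/56.17 ≈ 212.247.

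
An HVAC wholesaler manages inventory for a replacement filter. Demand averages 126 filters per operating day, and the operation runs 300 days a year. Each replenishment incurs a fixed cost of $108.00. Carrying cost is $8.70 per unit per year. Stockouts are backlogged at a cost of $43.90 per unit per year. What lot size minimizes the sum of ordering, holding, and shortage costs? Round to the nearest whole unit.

Annual demand D = 126 × 300 = 37,800.
With planned backorders, Q* = √(2DS/H) · √((H+B)/B).
√(2DS/H) = √(2 × 37,800 × 108 / 8.7) = 968.753.
√((H+B)/B) = √((8.7+43.9)/43.9) = 1.0946.
Q* ≈ 1060.410.

Q* ≈ 1,060 filters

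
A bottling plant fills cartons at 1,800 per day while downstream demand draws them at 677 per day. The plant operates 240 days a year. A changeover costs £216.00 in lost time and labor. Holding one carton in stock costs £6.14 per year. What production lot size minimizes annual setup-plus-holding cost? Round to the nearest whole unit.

Annual demand D = 677 × 240 = 162,480.
Production build-up factor (1 − d/p) = 1 − 677/1,800 = 0.6239.
Q* = √(2DS / (H(1 − d/p))) = √(2 × 162,480 × 216 / (6.14 × 0.6239)).
= √(70,191,360 / 3.8307) ≈ 4280.594.

Q* ≈ 4,281 cartons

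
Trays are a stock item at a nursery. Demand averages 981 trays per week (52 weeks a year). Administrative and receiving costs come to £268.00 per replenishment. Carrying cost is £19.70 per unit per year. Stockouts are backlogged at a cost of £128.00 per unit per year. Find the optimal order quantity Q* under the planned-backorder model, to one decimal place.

Annual demand D = 981 × 52 = 51,012.
With planned backorders, Q* = √(2DS/H) · √((H+B)/B).
√(2DS/H) = √(2 × 51,012 × 268 / 19.7) = 1178.109.
√((H+B)/B) = √((19.7+128)/128) = 1.0742.
Q* ≈ 1265.525.

Q* ≈ 1,265.5 trays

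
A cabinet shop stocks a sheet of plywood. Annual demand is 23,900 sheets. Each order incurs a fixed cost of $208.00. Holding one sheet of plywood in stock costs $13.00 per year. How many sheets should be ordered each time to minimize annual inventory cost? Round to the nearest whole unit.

EOQ = √(2DS / H) = √(2 × 23,900 × 208 / 13).
= √(9,942,400 / 13) = √764,800 ≈ 874.528.

Q* ≈ 875 sheets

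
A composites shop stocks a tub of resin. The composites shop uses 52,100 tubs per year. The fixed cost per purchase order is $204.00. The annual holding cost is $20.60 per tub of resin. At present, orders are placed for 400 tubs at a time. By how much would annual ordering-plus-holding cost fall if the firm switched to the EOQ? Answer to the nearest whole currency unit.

EOQ = √(2DS/H) = √(2 × 52,100 × 204 / 20.6) ≈ 1015.82.
Cost at Q* = (D/Q*)S + (Q*/2)H = √(2DSH) ≈ $20,925.82.
Cost at Q = 400: (52,100/400)×204 + (400/2)×20.6 = $26,571.00 + $4,120.00 = $30,691.00.
Excess = $30,691.00 − $20,925.82 = $9,765.18.

Extra cost ≈ $9,765 per year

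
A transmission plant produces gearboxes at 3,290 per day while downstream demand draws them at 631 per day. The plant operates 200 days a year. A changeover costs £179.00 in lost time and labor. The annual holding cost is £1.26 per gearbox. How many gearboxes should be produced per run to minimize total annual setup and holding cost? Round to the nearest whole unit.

Annual demand D = 631 × 200 = 126,200.
Production build-up factor (1 − d/p) = 1 − 631/3,290 = 0.8082.
Q* = √(2DS / (H(1 − d/p))) = √(2 × 126,200 × 179 / (1.26 × 0.8082)).
= √(45,179,600 / 1.0183) ≈ 6660.774.

Q* ≈ 6,661 gearboxes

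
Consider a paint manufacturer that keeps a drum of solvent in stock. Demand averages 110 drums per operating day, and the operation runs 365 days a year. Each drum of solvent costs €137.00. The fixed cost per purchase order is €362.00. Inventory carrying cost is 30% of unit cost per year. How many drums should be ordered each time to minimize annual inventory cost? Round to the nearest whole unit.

Q* ≈ 841 drums

Annual demand D = 110 × 365 = 40,150.
Holding cost H = 0.30 × €137.00 = €41.1000 per unit per year.
EOQ = √(2DS / H) = √(2 × 40,150 × 362 / 41.1).
= √(29,068,600 / 41.1) = √707,265.2068 ≈ 840.991.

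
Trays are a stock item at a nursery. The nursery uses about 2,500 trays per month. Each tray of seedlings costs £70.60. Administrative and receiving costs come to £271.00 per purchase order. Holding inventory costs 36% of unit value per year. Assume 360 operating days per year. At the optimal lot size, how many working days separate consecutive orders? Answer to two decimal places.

Annual demand D = 2,500 × 12 = 30,000.
Holding cost H = 0.36 × £70.60 = £25.4160 per unit per year.
The optimal lot size = √(2DS/H) = √(2 × 30,000 × 271 / 25.416) ≈ 799.85.
Cycle time = Q*/D × 360 = 799.85 / 30,000 × 360 ≈ 9.598 days.

T ≈ 9.60 days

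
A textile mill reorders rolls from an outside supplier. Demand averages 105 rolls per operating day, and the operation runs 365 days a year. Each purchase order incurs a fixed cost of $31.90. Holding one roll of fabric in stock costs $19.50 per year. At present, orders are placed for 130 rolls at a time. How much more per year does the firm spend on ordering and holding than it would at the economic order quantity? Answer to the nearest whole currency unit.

Annual demand D = 105 × 365 = 38,325.
EOQ = √(2DS/H) = √(2 × 38,325 × 31.9 / 19.5) ≈ 354.11.
Cost at Q* = (D/Q*)S + (Q*/2)H = √(2DSH) ≈ $6,905.08.
Cost at Q = 130: (38,325/130)×31.9 + (130/2)×19.5 = $9,404.37 + $1,267.50 = $10,671.87.
Excess = $10,671.87 − $6,905.08 = $3,766.79.

Extra cost ≈ $3,767 per year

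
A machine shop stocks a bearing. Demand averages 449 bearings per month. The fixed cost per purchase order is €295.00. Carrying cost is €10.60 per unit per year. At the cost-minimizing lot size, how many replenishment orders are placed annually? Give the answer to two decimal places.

N ≈ 9.84 orders per year

Annual demand D = 449 × 12 = 5,388.
Q* = √(2DS/H) = √(2 × 5,388 × 295 / 10.6) ≈ 547.63.
Orders per year = D / Q* = 5,388 / 547.63 ≈ 9.839.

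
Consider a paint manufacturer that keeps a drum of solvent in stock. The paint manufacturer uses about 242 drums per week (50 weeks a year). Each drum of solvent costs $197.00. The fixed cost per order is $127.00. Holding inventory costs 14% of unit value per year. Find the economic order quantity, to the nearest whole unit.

Annual demand D = 242 × 50 = 12,100.
Holding cost H = 0.14 × $197.00 = $27.5800 per unit per year.
EOQ = √(2DS / H) = √(2 × 12,100 × 127 / 27.58).
= √(3,073,400 / 27.58) = √111,435.8231 ≈ 333.820.

Q* ≈ 334 drums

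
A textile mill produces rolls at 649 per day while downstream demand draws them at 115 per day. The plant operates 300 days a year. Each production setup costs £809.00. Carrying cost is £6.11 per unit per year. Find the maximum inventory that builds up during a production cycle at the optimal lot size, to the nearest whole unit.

I_max ≈ 2,742 rolls

Annual demand D = 115 × 300 = 34,500.
Production build-up factor (1 − d/p) = 1 − 115/649 = 0.8228.
Q* = √(2DS / (H(1 − d/p))) = √(2 × 34,500 × 809 / (6.11 × 0.8228)).
= √(55,821,000 / 5.0273) ≈ 3332.191.
Maximum inventory = Q*(1 − d/p) = 3332.191 × 0.8228 ≈ 2741.741.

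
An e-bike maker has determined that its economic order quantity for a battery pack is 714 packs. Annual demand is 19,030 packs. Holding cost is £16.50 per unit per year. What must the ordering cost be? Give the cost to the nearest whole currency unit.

Squaring Q* = √(2DS/H) gives Q*² = 2DS/H.
From Q* = √(2DS/H): S = Q*²H / (2D) = 714² × 16.5 / (2 × 19,030) = 221.0098.

S ≈ £221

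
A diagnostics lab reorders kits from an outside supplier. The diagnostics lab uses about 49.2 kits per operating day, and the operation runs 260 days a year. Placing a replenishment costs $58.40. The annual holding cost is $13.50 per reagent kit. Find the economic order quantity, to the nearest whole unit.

Annual demand D = 49.2 × 260 = 12,792.
EOQ = √(2DS / H) = √(2 × 12,792 × 58.4 / 13.5).
= √(1,494,105.6 / 13.5) = √110,674.4889 ≈ 332.678.

Q* ≈ 333 kits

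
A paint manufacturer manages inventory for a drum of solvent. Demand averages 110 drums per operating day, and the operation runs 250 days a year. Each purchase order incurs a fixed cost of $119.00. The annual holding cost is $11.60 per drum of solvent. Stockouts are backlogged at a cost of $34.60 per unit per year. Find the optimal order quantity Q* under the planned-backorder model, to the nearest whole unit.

Annual demand D = 110 × 250 = 27,500.
With planned backorders, Q* = √(2DS/H) · √((H+B)/B).
√(2DS/H) = √(2 × 27,500 × 119 / 11.6) = 751.149.
√((H+B)/B) = √((11.6+34.6)/34.6) = 1.1555.
Q* ≈ 867.978.

Q* ≈ 868 drums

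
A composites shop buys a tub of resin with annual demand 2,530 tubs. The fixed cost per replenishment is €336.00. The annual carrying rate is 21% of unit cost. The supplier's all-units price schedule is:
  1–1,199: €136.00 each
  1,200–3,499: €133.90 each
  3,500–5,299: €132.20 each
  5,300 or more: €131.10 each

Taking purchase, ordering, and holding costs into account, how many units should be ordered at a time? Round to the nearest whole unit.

Q* ≈ 244 tubs

Holding cost per unit per year at price C is H = 0.21·C.
Evaluate total cost at each tier's feasible EOQ or, if the EOQ is below the tier, at the tier's minimum quantity.
EOQ at €136.00 = 244.0 (feasible in tier 1): TC = 2,530×€136.00 + (2,530/244.0)×336 + (244.0/2)×0.21×€136.00 = €351,048.25.
EOQ at €133.90 = 245.9 < 1200, so use break Q=1200: TC = 2,530×€133.90 + (2,530/1200.0)×336 + (1200.0/2)×0.21×€133.90 = €356,346.80.
EOQ at €132.20 = 247.5 < 3500, so use break Q=3500: TC = 2,530×€132.20 + (2,530/3500.0)×336 + (3500.0/2)×0.21×€132.20 = €383,292.38.
EOQ at €131.10 = 248.5 < 5300, so use break Q=5300: TC = 2,530×€131.10 + (2,530/5300.0)×336 + (5300.0/2)×0.21×€131.10 = €404,800.54.
Lowest total cost is €351,048.25 at Q = 244.0.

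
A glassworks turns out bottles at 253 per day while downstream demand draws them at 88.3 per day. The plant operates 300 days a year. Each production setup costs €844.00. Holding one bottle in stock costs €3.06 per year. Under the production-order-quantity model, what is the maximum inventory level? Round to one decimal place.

I_max ≈ 3,084.3 bottles

Annual demand D = 88.3 × 300 = 26,490.
Production build-up factor (1 − d/p) = 1 − 88.3/253 = 0.6510.
Q* = √(2DS / (H(1 − d/p))) = √(2 × 26,490 × 844 / (3.06 × 0.6510)).
= √(44,715,120 / 1.992) ≈ 4737.835.
Maximum inventory = Q*(1 − d/p) = 4737.835 × 0.6510 ≈ 3084.275.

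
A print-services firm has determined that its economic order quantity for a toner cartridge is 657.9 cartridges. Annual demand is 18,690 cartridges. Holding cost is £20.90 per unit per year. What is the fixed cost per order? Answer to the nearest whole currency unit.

S ≈ £242

Squaring Q* = √(2DS/H) gives Q*² = 2DS/H.
From Q* = √(2DS/H): S = Q*²H / (2D) = 657.9² × 20.9 / (2 × 18,690) = 242.0064.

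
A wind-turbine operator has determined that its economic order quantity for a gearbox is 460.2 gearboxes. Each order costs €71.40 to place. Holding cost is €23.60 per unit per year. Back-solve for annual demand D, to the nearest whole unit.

D ≈ 35,001 gearboxes per year

Squaring Q* = √(2DS/H) gives Q*² = 2DS/H.
From Q* = √(2DS/H): D = Q*²H / (2S) = 460.2² × 23.6 / (2 × 71.4) = 35000.724.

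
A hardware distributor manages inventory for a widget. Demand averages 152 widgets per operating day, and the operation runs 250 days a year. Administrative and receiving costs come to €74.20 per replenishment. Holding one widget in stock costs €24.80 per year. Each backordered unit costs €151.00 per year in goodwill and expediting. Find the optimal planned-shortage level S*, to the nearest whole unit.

Annual demand D = 152 × 250 = 38,000.
With planned backorders, Q* = √(2DS/H) · √((H+B)/B).
√(2DS/H) = √(2 × 38,000 × 74.2 / 24.8) = 476.851.
√((H+B)/B) = √((24.8+151)/151) = 1.0790.
Q* ≈ 514.522.
S* = Q* · H/(H+B) = 514.522 × 24.8/175.8 ≈ 72.583.

S* ≈ 73 widgets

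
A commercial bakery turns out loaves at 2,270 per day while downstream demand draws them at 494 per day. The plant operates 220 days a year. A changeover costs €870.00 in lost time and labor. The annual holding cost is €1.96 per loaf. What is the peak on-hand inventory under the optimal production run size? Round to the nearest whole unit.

Annual demand D = 494 × 220 = 108,680.
Production build-up factor (1 − d/p) = 1 − 494/2,270 = 0.7824.
Q* = √(2DS / (H(1 − d/p))) = √(2 × 108,680 × 870 / (1.96 × 0.7824)).
= √(189,103,200 / 1.5335) ≈ 11104.854.
Maximum inventory = Q*(1 − d/p) = 11104.854 × 0.7824 ≈ 8688.203.

I_max ≈ 8,688 loaves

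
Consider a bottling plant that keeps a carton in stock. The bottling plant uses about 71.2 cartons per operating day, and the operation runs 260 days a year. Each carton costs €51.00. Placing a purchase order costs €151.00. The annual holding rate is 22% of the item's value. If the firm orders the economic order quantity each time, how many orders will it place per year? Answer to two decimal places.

Annual demand D = 71.2 × 260 = 18,512.
Holding cost H = 0.22 × €51.00 = €11.2200 per unit per year.
The optimal lot size = √(2DS/H) = √(2 × 18,512 × 151 / 11.22) ≈ 705.88.
Orders per year = D / Q* = 18,512 / 705.88 ≈ 26.225.

N ≈ 26.23 orders per year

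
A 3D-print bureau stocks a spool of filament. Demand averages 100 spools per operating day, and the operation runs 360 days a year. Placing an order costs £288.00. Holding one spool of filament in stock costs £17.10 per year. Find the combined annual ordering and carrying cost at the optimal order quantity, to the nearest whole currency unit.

Annual demand D = 100 × 360 = 36,000.
EOQ = √(2DS/H) = √(2 × 36,000 × 288 / 17.1) ≈ 1101.20.
At Q*, ordering cost (D/Q*)S equals holding cost (Q*/2)H, each = √(DSH/2).
Minimum total = √(2DSH) = √(2 × 36,000 × 288 × 17.1) ≈ 18830.443.

TC* ≈ £18,830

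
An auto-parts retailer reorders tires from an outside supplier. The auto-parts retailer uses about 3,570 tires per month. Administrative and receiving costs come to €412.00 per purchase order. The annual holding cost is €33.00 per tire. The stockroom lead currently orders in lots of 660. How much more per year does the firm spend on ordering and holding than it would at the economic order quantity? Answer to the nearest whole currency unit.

Extra cost ≈ €3,502 per year

Annual demand D = 3,570 × 12 = 42,840.
EOQ = √(2DS/H) = √(2 × 42,840 × 412 / 33) ≈ 1034.26.
Cost at Q* = (D/Q*)S + (Q*/2)H = √(2DSH) ≈ €34,130.71.
Cost at Q = 660: (42,840/660)×412 + (660/2)×33 = €26,742.55 + €10,890.00 = €37,632.55.
Excess = €37,632.55 − €34,130.71 = €3,501.84.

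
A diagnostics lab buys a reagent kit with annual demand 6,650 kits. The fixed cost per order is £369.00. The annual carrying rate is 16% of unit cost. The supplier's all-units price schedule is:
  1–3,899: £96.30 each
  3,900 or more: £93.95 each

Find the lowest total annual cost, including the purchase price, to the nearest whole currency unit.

Holding cost per unit per year at price C is H = 0.16·C.
Candidates are each tier's EOQ (if it falls in that tier) and each price-break quantity.
EOQ at £96.30 = 564.4 (feasible in tier 1): TC = 6,650×£96.30 + (6,650/564.4)×369 + (564.4/2)×0.16×£96.30 = £649,090.85.
EOQ at £93.95 = 571.4 < 3900, so use break Q=3900: TC = 6,650×£93.95 + (6,650/3900.0)×369 + (3900.0/2)×0.16×£93.95 = £654,709.09.
Lowest total cost among the candidates is at Q = 564.4.

TC* ≈ £649,091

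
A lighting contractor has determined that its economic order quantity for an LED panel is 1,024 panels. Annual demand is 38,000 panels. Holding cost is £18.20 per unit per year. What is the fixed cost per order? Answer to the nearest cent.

Squaring Q* = √(2DS/H) gives Q*² = 2DS/H.
From Q* = √(2DS/H): S = Q*²H / (2D) = 1,024² × 18.2 / (2 × 38,000) = 251.1064.

S ≈ £251.11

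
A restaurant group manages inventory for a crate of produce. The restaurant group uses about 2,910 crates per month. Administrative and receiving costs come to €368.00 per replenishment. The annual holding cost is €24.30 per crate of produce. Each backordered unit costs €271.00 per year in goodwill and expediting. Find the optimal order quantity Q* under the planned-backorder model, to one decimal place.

Q* ≈ 1,073.5 crates

Annual demand D = 2,910 × 12 = 34,920.
With planned backorders, Q* = √(2DS/H) · √((H+B)/B).
√(2DS/H) = √(2 × 34,920 × 368 / 24.3) = 1028.426.
√((H+B)/B) = √((24.3+271)/271) = 1.0439.
Q* ≈ 1073.544.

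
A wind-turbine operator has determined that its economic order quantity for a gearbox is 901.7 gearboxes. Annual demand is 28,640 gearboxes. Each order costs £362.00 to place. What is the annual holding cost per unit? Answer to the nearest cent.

H ≈ £25.50

Squaring Q* = √(2DS/H) gives Q*² = 2DS/H.
From Q* = √(2DS/H): H = 2DS / Q*² = 2 × 28,640 × 362 / 901.7² = 25.5028.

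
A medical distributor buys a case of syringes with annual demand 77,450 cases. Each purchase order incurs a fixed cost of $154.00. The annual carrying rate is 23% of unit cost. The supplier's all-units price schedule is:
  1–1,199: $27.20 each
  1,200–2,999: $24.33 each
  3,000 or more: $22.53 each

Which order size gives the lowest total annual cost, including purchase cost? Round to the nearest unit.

Holding cost per unit per year at price C is H = 0.23·C.
Candidates are each tier's EOQ (if it falls in that tier) and each price-break quantity.
Tier 1 ($27.20): EOQ = 1952.7 exceeds tier's upper bound 1199, so this tier is dominated.
EOQ at $24.33 = 2064.7 (feasible in tier 2): TC = 77,450×$24.33 + (77,450/2064.7)×154 + (2064.7/2)×0.23×$24.33 = $1,895,912.20.
EOQ at $22.53 = 2145.6 < 3000, so use break Q=3000: TC = 77,450×$22.53 + (77,450/3000.0)×154 + (3000.0/2)×0.23×$22.53 = $1,756,697.12.
Lowest total cost is $1,756,697.12 at Q = 3000.0.

Q* ≈ 3,000 cases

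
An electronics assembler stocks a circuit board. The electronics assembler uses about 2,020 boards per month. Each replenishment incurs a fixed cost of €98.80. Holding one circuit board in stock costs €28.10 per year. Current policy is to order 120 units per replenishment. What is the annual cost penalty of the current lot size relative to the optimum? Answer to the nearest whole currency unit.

Annual demand D = 2,020 × 12 = 24,240.
EOQ = √(2DS/H) = √(2 × 24,240 × 98.8 / 28.1) ≈ 412.86.
Cost at Q* = (D/Q*)S + (Q*/2)H = √(2DSH) ≈ €11,601.47.
Cost at Q = 120: (24,240/120)×98.8 + (120/2)×28.1 = €19,957.60 + €1,686.00 = €21,643.60.
Excess = €21,643.60 − €11,601.47 = €10,042.13.

Extra cost ≈ €10,042 per year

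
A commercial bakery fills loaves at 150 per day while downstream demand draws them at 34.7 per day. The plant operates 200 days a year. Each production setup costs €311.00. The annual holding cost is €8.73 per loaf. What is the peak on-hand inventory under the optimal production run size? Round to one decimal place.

Annual demand D = 34.7 × 200 = 6,940.
Production build-up factor (1 − d/p) = 1 − 34.7/150 = 0.7687.
Q* = √(2DS / (H(1 − d/p))) = √(2 × 6,940 × 311 / (8.73 × 0.7687)).
= √(4,316,680 / 6.7105) ≈ 802.045.
Maximum inventory = Q*(1 − d/p) = 802.045 × 0.7687 ≈ 616.505.

I_max ≈ 616.5 loaves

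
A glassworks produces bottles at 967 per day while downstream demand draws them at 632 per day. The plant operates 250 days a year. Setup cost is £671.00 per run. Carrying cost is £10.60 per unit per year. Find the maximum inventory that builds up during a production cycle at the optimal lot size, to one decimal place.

I_max ≈ 2,632.5 bottles

Annual demand D = 632 × 250 = 158,000.
Production build-up factor (1 − d/p) = 1 − 632/967 = 0.3464.
Q* = √(2DS / (H(1 − d/p))) = √(2 × 158,000 × 671 / (10.6 × 0.3464)).
= √(212,036,000 / 3.6722) ≈ 7598.760.
Maximum inventory = Q*(1 − d/p) = 7598.760 × 0.3464 ≈ 2632.455.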